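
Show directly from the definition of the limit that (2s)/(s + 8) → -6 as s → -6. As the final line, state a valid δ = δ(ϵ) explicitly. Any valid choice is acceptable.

Suppose ϵ > 0. We want δ > 0 with 0 < |s + 6| < δ ⇒ |(2s)/(s + 8) + 6| < ϵ.
Combining over a common denominator, (2s)/(s + 8) + 6 = [(2s)·2 − (-12)·(s + 8)] / [2·(s + 8)] = 16(s + 6) / (2(s + 8)).
So |(2s)/(s + 8) + 6| = 16|s + 6| / (2·|s + 8|).
Require δ ≤ 1, so |s + 8| ≥ |2| − |s + 6| > 2 − 1 = 1.
Hence |(2s)/(s + 8) + 6| < 16|s + 6|/(2·1) = 8|s + 6|, which is < ϵ once |s + 6| < (1/8)ϵ.
Take δ = min(1, (1/8)ϵ). Then 0 < |s + 6| < δ forces both bounds, so |(2s)/(s + 8) + 6| < ϵ.

δ = min(1, (1/8)ϵ)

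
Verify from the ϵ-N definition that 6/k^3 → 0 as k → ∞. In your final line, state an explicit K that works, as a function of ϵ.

Let ϵ > 0 be given. For k ≥ 1, |6/k^3 − 0| = 6/k^3.
6/k^3 < ϵ ⇔ k^3 > 6/ϵ ⇔ k > (6/ϵ)^{1/3}.
Take K = (6/ϵ)^{1/3}. Then k > K implies 6/k^3 < ϵ.

K = (6/ϵ)^{1/3}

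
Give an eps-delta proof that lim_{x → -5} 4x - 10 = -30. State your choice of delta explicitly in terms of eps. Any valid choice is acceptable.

delta = eps/4

Let eps > 0 be given. We need delta > 0 so that 0 < |x + 5| < delta implies |(4x - 10) + 30| < eps.
|(4x - 10) + 30| = |4x + 20| = 4|x + 5|.
Thus it suffices that |x + 5| < eps/4.
Take delta = eps/4. If 0 < |x + 5| < delta then |(4x - 10) + 30| = 4|x + 5| < 4·(eps/4) = eps.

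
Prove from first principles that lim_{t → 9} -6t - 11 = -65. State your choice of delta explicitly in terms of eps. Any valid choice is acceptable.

delta = eps/6

Let eps > 0 be given. We need delta > 0 so that 0 < |t − 9| < delta implies |(-6t - 11) + 65| < eps.
|(-6t - 11) + 65| = |-6t + 54| = 6|t − 9|.
So 6|t − 9| < eps exactly when |t − 9| < eps/6.
Choosing delta = eps/6 gives |(-6t - 11) + 65| = 6|t − 9| < eps whenever |t − 9| < delta.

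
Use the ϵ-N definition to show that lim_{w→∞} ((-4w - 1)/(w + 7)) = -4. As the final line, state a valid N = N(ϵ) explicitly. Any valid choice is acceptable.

Let ϵ > 0. We seek N > 0 such that w > N implies |(-4w - 1)/(w + 7) + 4| < ϵ.
(-4w - 1)/(w + 7) + 4 = ((-4w - 1) − (-4)(w + 7)) / ((w + 7)) = 27/((w + 7)).
For w > 0 we have w + 7 > w, so |(-4w - 1)/(w + 7) + 4| = 27/((w + 7)) < 27/(w) = 27/w.
Thus |(-4w - 1)/(w + 7) + 4| < ϵ whenever w > 27/ϵ.
Take N = 27/ϵ. If w > N then |(-4w - 1)/(w + 7) + 4| < 27/w < ϵ.

N = 27/ϵ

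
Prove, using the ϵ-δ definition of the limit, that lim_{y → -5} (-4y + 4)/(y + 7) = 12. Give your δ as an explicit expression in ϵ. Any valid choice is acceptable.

Let ϵ > 0 be given. We want δ > 0 with 0 < |y + 5| < δ ⇒ |(-4y + 4)/(y + 7) − 12| < ϵ.
Combining over a common denominator, (-4y + 4)/(y + 7) − 12 = [(-4y + 4)·2 − 24·(y + 7)] / [2·(y + 7)] = -32(y + 5) / (2(y + 7)).
So |(-4y + 4)/(y + 7) − 12| = 32|y + 5| / (2·|y + 7|).
Require δ ≤ 1, so |y + 7| ≥ |2| − |y + 5| > 2 − 1 = 1.
Hence |(-4y + 4)/(y + 7) − 12| < 32|y + 5|/(2·1) = 16|y + 5|, which is < ϵ once |y + 5| < (1/16)ϵ.
Take δ = min(1, (1/16)ϵ). Then 0 < |y + 5| < δ forces both bounds, so |(-4y + 4)/(y + 7) − 12| < ϵ.

δ = min(1, (1/16)ϵ)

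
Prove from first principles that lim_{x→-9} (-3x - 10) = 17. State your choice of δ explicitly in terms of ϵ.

δ = ϵ/3

Fix ϵ > 0. We need δ > 0 so that 0 < |x + 9| < δ implies |(-3x - 10) − 17| < ϵ.
Since (-3x - 10) − 17 = -3(x + 9), we have |(-3x - 10) − 17| = 3|x + 9|.
Thus it suffices that |x + 9| < ϵ/3.
Choosing δ = ϵ/3 gives |(-3x - 10) − 17| = 3|x + 9| < ϵ whenever |x + 9| < δ.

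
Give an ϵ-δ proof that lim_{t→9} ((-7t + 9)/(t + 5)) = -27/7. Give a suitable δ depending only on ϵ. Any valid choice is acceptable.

Let ϵ > 0 be given. We want δ > 0 with 0 < |t − 9| < δ ⇒ |(-7t + 9)/(t + 5) + 27/7| < ϵ.
Combining over a common denominator, (-7t + 9)/(t + 5) + 27/7 = [(-7t + 9)·14 − (-54)·(t + 5)] / [14·(t + 5)] = -44(t − 9) / (14(t + 5)).
So |(-7t + 9)/(t + 5) + 27/7| = 44|t − 9| / (14·|t + 5|).
Restrict δ ≤ 7. Then |t − 9| < 7 gives |t + 5| = |(t − 9) + 14| ≥ 14 − 7 = 7.
Hence |(-7t + 9)/(t + 5) + 27/7| < 44|t − 9|/(14·7) = (22/49)|t − 9|, which is < ϵ once |t − 9| < (49/22)ϵ.
Take δ = min(7, (49/22)ϵ). Then 0 < |t − 9| < δ forces both bounds, so |(-7t + 9)/(t + 5) + 27/7| < ϵ.

δ = min(7, (49/22)ϵ)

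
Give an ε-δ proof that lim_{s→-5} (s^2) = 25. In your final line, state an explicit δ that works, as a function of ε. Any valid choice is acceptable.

δ = min(1, ε/11)

Let ε > 0 be given. We seek δ > 0 with 0 < |s + 5| < δ ⇒ |s^2 − 25| < ε.
Factor: s^2 − 25 = (s + 5)(s - 5), so |s^2 − 25| = |s + 5|·|s - 5|.
Impose δ ≤ 1 so that |s| < 6; then |s - 5| ≤ 11.
Hence |s^2 − 25| ≤ 11|s + 5|, which is < ε once |s + 5| < ε/11.
Take δ = min(1, ε/11). If 0 < |s + 5| < δ then both bounds hold and |s^2 − 25| ≤ 11|s + 5| < 11·(ε/11) = ε.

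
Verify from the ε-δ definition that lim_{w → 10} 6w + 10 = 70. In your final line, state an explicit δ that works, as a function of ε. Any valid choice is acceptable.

δ = ε/6

Fix ε > 0. We need δ > 0 so that 0 < |w − 10| < δ implies |(6w + 10) − 70| < ε.
Since (6w + 10) − 70 = 6(w − 10), we have |(6w + 10) − 70| = 6|w − 10|.
Thus it suffices that |w − 10| < ε/6.
Choosing δ = ε/6 gives |(6w + 10) − 70| = 6|w − 10| < ε whenever |w − 10| < δ.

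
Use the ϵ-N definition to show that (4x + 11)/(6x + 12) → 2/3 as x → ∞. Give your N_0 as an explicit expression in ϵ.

Suppose ϵ > 0. We seek N_0 > 0 such that x > N_0 implies |(4x + 11)/(6x + 12) − (2/3)| < ϵ.
(4x + 11)/(6x + 12) − (2/3) = (6(4x + 11) − 4(6x + 12)) / (6(6x + 12)) = 18/(6(6x + 12)).
For x > 0 we have 6x + 12 > 6x, so |(4x + 11)/(6x + 12) − (2/3)| = 18/(6(6x + 12)) < 18/(6·6x) = (1/2)/x.
Thus |(4x + 11)/(6x + 12) − (2/3)| < ϵ whenever x > (1/2)/ϵ.
Take N_0 = (1/2)/ϵ. If x > N_0 then |(4x + 11)/(6x + 12) − (2/3)| < (1/2)/x < ϵ.

N_0 = (1/2)/ϵ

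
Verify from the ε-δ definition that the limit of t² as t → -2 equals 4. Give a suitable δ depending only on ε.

Let ε > 0 be given. We seek δ > 0 with 0 < |t + 2| < δ ⇒ |t² − 4| < ε.
Factor: t² − 4 = (t + 2)(t - 2), so |t² − 4| = |t + 2|·|t - 2|.
Restrict δ ≤ 1. Then |t + 2| < 1 gives |t| < 3, so by the triangle inequality |t - 2| ≤ 3 + 2 = 5.
Hence |t² − 4| ≤ 5|t + 2|, which is < ε once |t + 2| < ε/5.
Take δ = min(1, ε/5). If 0 < |t + 2| < δ then both bounds hold and |t² − 4| ≤ 5|t + 2| < 5·(ε/5) = ε.

δ = min(1, ε/5)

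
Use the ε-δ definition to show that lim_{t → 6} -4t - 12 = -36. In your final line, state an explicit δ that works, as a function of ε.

Fix ε > 0. We need δ > 0 so that 0 < |t − 6| < δ implies |(-4t - 12) + 36| < ε.
|(-4t - 12) + 36| = |-4t + 24| = 4|t − 6|.
Thus it suffices that |t − 6| < ε/4.
Choosing δ = ε/4 gives |(-4t - 12) + 36| = 4|t − 6| < ε whenever |t − 6| < δ.

δ = ε/4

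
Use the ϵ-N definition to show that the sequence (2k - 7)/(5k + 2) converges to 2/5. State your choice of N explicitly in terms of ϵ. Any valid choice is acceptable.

N = (39/25)/ϵ

Fix ϵ > 0. For k ≥ 1, |(2k - 7)/(5k + 2) − (2/5)| = |-39|/(5(5k + 2)) = 39/(5(5k + 2)).
Since 5k + 2 ≥ 5k for k ≥ 1, this is ≤ 39/(5·5k) = (39/25)/k.
So |(2k - 7)/(5k + 2) − (2/5)| < ϵ whenever k > (39/25)/ϵ.
Take N = (39/25)/ϵ. If k > N then |(2k - 7)/(5k + 2) − (2/5)| ≤ (39/25)/k < ϵ.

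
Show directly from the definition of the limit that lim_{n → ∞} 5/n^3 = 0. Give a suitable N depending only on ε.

Let ε > 0. For n ≥ 1, |5/n^3 − 0| = 5/n^3.
5/n^3 < ε ⇔ n^3 > 5/ε ⇔ n > (5/ε)^{1/3}.
Take N = (5/ε)^{1/3}. Then n > N implies 5/n^3 < ε.

N = (5/ε)^{1/3}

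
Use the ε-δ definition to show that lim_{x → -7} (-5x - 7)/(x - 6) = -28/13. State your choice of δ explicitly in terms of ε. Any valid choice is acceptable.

δ = min(13/2, (169/74)ε)

Fix ε > 0. We want δ > 0 with 0 < |x + 7| < δ ⇒ |(-5x - 7)/(x - 6) + 28/13| < ε.
Combining over a common denominator, (-5x - 7)/(x - 6) + 28/13 = [(-5x - 7)·(-13) − 28·(x - 6)] / [(-13)·(x - 6)] = 37(x + 7) / ((-13)(x - 6)).
So |(-5x - 7)/(x - 6) + 28/13| = 37|x + 7| / (13·|x − 6|).
Restrict δ ≤ 13/2. Then |x + 7| < 13/2 gives |x − 6| = |(x + 7) + (-13)| ≥ 13 − 13/2 = 13/2.
Hence |(-5x - 7)/(x - 6) + 28/13| < 37|x + 7|/(13·(13/2)) = (74/169)|x + 7|, which is < ε once |x + 7| < (169/74)ε.
Take δ = min(13/2, (169/74)ε). Then 0 < |x + 7| < δ forces both bounds, so |(-5x - 7)/(x - 6) + 28/13| < ε.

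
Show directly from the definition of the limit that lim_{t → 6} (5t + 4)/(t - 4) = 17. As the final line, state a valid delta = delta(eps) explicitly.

Suppose eps > 0. We want delta > 0 with 0 < |t − 6| < delta ⇒ |(5t + 4)/(t - 4) − 17| < eps.
Combining over a common denominator, (5t + 4)/(t - 4) − 17 = [(5t + 4)·2 − 34·(t - 4)] / [2·(t - 4)] = -24(t − 6) / (2(t - 4)).
So |(5t + 4)/(t - 4) − 17| = 24|t − 6| / (2·|t − 4|).
Require delta ≤ 1, so |t − 4| ≥ |2| − |t − 6| > 2 − 1 = 1.
Hence |(5t + 4)/(t - 4) − 17| < 24|t − 6|/(2·1) = 12|t − 6|, which is < eps once |t − 6| < (1/12)eps.
Take delta = min(1, (1/12)eps). Then 0 < |t − 6| < delta forces both bounds, so |(5t + 4)/(t - 4) − 17| < eps.

delta = min(1, (1/12)eps)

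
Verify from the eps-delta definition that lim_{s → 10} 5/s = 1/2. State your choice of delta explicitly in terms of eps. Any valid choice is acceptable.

Fix eps > 0. We seek delta > 0 such that 0 < |s − 10| < delta implies |5/s − (1/2)| < eps.
|5/s − (1/2)| = 5·|10 − s|/(10·|s|) = 5|s − 10|/(10|s|).
Restrict delta ≤ 5. Then |s − 10| < 5 gives |s| > 5, so 10|s| > 50.
Then |5/s − (1/2)| < 5|s − 10|/50, which is < eps when |s − 10| < 10eps.
Take delta = min(5, 10eps). Then 0 < |s − 10| < delta gives both |s − 10| < 5 and |s − 10| < 10eps, so |5/s − (1/2)| < eps.

delta = min(5, 10eps)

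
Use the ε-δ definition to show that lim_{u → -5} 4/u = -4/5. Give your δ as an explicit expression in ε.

δ = min(5/2, (25/8)ε)

Let ε > 0. We seek δ > 0 such that 0 < |u + 5| < δ implies |4/u + 4/5| < ε.
|4/u + 4/5| = 4·|-5 − u|/(5·|u|) = 4|u + 5|/(5|u|).
Require δ ≤ 5/2 so that |u| > 5 − 5/2 = 5/2, hence 5|u| > 25/2.
Then |4/u + 4/5| < 4|u + 5|/(25/2), which is < ε when |u + 5| < (25/8)ε.
Take δ = min(5/2, (25/8)ε). Then 0 < |u + 5| < δ gives both |u + 5| < 5/2 and |u + 5| < (25/8)ε, so |4/u + 4/5| < ε.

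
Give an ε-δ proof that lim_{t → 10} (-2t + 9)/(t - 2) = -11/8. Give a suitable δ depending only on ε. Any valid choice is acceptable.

δ = min(4, (32/5)ε)

Fix ε > 0. We want δ > 0 with 0 < |t − 10| < δ ⇒ |(-2t + 9)/(t - 2) + 11/8| < ε.
Combining over a common denominator, (-2t + 9)/(t - 2) + 11/8 = [(-2t + 9)·8 − (-11)·(t - 2)] / [8·(t - 2)] = -5(t − 10) / (8(t - 2)).
So |(-2t + 9)/(t - 2) + 11/8| = 5|t − 10| / (8·|t − 2|).
Restrict δ ≤ 4. Then |t − 10| < 4 gives |t − 2| = |(t − 10) + 8| ≥ 8 − 4 = 4.
Hence |(-2t + 9)/(t - 2) + 11/8| < 5|t − 10|/(8·4) = (5/32)|t − 10|, which is < ε once |t − 10| < (32/5)ε.
Take δ = min(4, (32/5)ε). Then 0 < |t − 10| < δ forces both bounds, so |(-2t + 9)/(t - 2) + 11/8| < ε.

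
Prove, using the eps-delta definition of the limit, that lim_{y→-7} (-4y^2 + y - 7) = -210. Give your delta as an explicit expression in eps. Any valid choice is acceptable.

delta = min(1, eps/61)

Fix eps > 0. We want delta > 0 such that 0 < |y + 7| < delta implies |(-4y^2 + y - 7) + 210| < eps.
(-4y^2 + y - 7) + 210 = -4y^2 + y + 203 = (y + 7)(-4y + 29).
So |(-4y^2 + y - 7) + 210| = |y + 7|·|-4y + 29|.
Assume first that |y + 7| < 1, so |y| < 8. Then |-4y + 29| ≤ 4·8 + 29 = 61.
Hence |(-4y^2 + y - 7) + 210| ≤ 61|y + 7| < eps provided |y + 7| < eps/61.
Take delta = min(1, eps/61). Then 0 < |y + 7| < delta gives both |y + 7| < 1 and |y + 7| < eps/61, so |(-4y^2 + y - 7) + 210| < eps.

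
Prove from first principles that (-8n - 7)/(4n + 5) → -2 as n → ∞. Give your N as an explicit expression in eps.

N = (3/4)/eps

Suppose eps > 0. For n ≥ 1, |(-8n - 7)/(4n + 5) + 2| = |12|/(4(4n + 5)) = 12/(4(4n + 5)).
Since 4n + 5 ≥ 4n for n ≥ 1, this is ≤ 12/(4·4n) = (3/4)/n.
So |(-8n - 7)/(4n + 5) + 2| < eps whenever n > (3/4)/eps.
Take N = (3/4)/eps. If n > N then |(-8n - 7)/(4n + 5) + 2| ≤ (3/4)/n < eps.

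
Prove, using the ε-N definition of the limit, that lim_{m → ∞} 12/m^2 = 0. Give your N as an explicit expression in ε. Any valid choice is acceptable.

Suppose ε > 0. For m ≥ 1, |12/m^2 − 0| = 12/m^2.
12/m^2 < ε ⇔ m^2 > 12/ε ⇔ m > (12/ε)^{1/2}.
Take N = (12/ε)^{1/2}. Then m > N implies 12/m^2 < ε.

N = (12/ε)^{1/2}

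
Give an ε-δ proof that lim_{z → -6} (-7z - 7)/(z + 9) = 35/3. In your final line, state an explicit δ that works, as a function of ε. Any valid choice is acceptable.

Fix ε > 0. We want δ > 0 with 0 < |z + 6| < δ ⇒ |(-7z - 7)/(z + 9) − (35/3)| < ε.
Combining over a common denominator, (-7z - 7)/(z + 9) − (35/3) = [(-7z - 7)·3 − 35·(z + 9)] / [3·(z + 9)] = -56(z + 6) / (3(z + 9)).
So |(-7z - 7)/(z + 9) − (35/3)| = 56|z + 6| / (3·|z + 9|).
Require δ ≤ 3/2, so |z + 9| ≥ |3| − |z + 6| > 3 − 3/2 = 3/2.
Hence |(-7z - 7)/(z + 9) − (35/3)| < 56|z + 6|/(3·(3/2)) = (112/9)|z + 6|, which is < ε once |z + 6| < (9/112)ε.
Take δ = min(3/2, (9/112)ε). Then 0 < |z + 6| < δ forces both bounds, so |(-7z - 7)/(z + 9) − (35/3)| < ε.

δ = min(3/2, (9/112)ε)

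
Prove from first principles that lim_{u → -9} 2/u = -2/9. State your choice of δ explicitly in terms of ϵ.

δ = min(9/2, (81/4)ϵ)

Let ϵ > 0. We seek δ > 0 such that 0 < |u + 9| < δ implies |2/u + 2/9| < ϵ.
|2/u + 2/9| = 2·|-9 − u|/(9·|u|) = 2|u + 9|/(9|u|).
Require δ ≤ 9/2 so that |u| > 9 − 9/2 = 9/2, hence 9|u| > 81/2.
Then |2/u + 2/9| < 2|u + 9|/(81/2), which is < ϵ when |u + 9| < (81/4)ϵ.
Take δ = min(9/2, (81/4)ϵ). Then 0 < |u + 9| < δ gives both |u + 9| < 9/2 and |u + 9| < (81/4)ϵ, so |2/u + 2/9| < ϵ.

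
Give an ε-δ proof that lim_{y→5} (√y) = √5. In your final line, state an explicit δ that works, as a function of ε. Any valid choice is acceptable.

Let ε > 0 be given. We want δ > 0 such that 0 < |y − 5| < δ implies |√y − √5| < ε.
Rationalise: √y − √5 = (y − 5)/(√y + √5), so |√y − √5| = |y − 5|/(√y + √5).
Restrict δ ≤ 5 so that |y − 5| < 5 forces y > 0, and then √y + √5 > √5.
Hence |√y − √5| < |y − 5|/√5, which is < ε once |y − 5| < √5·ε.
Take δ = min(5, √5·ε). If 0 < |y − 5| < δ then y > 0 and |√y − √5| < |y − 5|/√5 < ε.

δ = min(5, √5·ε)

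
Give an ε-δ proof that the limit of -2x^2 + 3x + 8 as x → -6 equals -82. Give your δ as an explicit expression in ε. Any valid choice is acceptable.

Let ε > 0. We want δ > 0 such that 0 < |x + 6| < δ implies |(-2x^2 + 3x + 8) + 82| < ε.
(-2x^2 + 3x + 8) + 82 = -2x^2 + 3x + 90 = (x + 6)(-2x + 15).
So |(-2x^2 + 3x + 8) + 82| = |x + 6|·|-2x + 15|.
Assume first that |x + 6| < 2, so |x| < 8. Then |-2x + 15| ≤ 2·8 + 15 = 31.
Hence |(-2x^2 + 3x + 8) + 82| ≤ 31|x + 6| < ε provided |x + 6| < ε/31.
Take δ = min(2, ε/31). Then 0 < |x + 6| < δ gives both |x + 6| < 2 and |x + 6| < ε/31, so |(-2x^2 + 3x + 8) + 82| < ε.

δ = min(2, ε/31)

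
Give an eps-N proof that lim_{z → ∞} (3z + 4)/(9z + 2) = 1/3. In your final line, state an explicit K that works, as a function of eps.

Let eps > 0. We seek K > 0 such that z > K implies |(3z + 4)/(9z + 2) − (1/3)| < eps.
(3z + 4)/(9z + 2) − (1/3) = (9(3z + 4) − 3(9z + 2)) / (9(9z + 2)) = 30/(9(9z + 2)).
For z > 0 we have 9z + 2 > 9z, so |(3z + 4)/(9z + 2) − (1/3)| = 30/(9(9z + 2)) < 30/(9·9z) = (10/27)/z.
Thus |(3z + 4)/(9z + 2) − (1/3)| < eps whenever z > (10/27)/eps.
Take K = (10/27)/eps. If z > K then |(3z + 4)/(9z + 2) − (1/3)| < (10/27)/z < eps.

K = (10/27)/eps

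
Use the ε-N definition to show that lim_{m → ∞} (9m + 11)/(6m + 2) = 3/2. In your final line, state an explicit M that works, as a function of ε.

Let ε > 0 be given. For m ≥ 1, |(9m + 11)/(6m + 2) − (3/2)| = |48|/(6(6m + 2)) = 48/(6(6m + 2)).
Since 6m + 2 ≥ 6m for m ≥ 1, this is ≤ 48/(6·6m) = (4/3)/m.
So |(9m + 11)/(6m + 2) − (3/2)| < ε whenever m > (4/3)/ε.
Take M = (4/3)/ε. If m > M then |(9m + 11)/(6m + 2) − (3/2)| ≤ (4/3)/m < ε.

M = (4/3)/ε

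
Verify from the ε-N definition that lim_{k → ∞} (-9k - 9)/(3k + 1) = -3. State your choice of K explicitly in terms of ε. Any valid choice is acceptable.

K = 2/ε

Let ε > 0 be given. For k ≥ 1, |(-9k - 9)/(3k + 1) + 3| = |-18|/(3(3k + 1)) = 18/(3(3k + 1)).
Since 3k + 1 ≥ 3k for k ≥ 1, this is ≤ 18/(3·3k) = 2/k.
So |(-9k - 9)/(3k + 1) + 3| < ε whenever k > 2/ε.
Take K = 2/ε. If k > K then |(-9k - 9)/(3k + 1) + 3| ≤ 2/k < ε.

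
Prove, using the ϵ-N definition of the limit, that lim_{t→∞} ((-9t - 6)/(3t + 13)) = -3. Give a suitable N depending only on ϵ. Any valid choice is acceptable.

Fix ϵ > 0. We seek N > 0 such that t > N implies |(-9t - 6)/(3t + 13) + 3| < ϵ.
(-9t - 6)/(3t + 13) + 3 = (3(-9t - 6) − (-9)(3t + 13)) / (3(3t + 13)) = 99/(3(3t + 13)).
For t > 0 we have 3t + 13 > 3t, so |(-9t - 6)/(3t + 13) + 3| = 99/(3(3t + 13)) < 99/(3·3t) = 11/t.
Thus |(-9t - 6)/(3t + 13) + 3| < ϵ whenever t > 11/ϵ.
Take N = 11/ϵ. If t > N then |(-9t - 6)/(3t + 13) + 3| < 11/t < ϵ.

N = 11/ϵ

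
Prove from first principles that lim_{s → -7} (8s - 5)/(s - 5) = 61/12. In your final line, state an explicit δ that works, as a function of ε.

Fix ε > 0. We want δ > 0 with 0 < |s + 7| < δ ⇒ |(8s - 5)/(s - 5) − (61/12)| < ε.
Combining over a common denominator, (8s - 5)/(s - 5) − (61/12) = [(8s - 5)·(-12) − (-61)·(s - 5)] / [(-12)·(s - 5)] = -35(s + 7) / ((-12)(s - 5)).
So |(8s - 5)/(s - 5) − (61/12)| = 35|s + 7| / (12·|s − 5|).
Restrict δ ≤ 6. Then |s + 7| < 6 gives |s − 5| = |(s + 7) + (-12)| ≥ 12 − 6 = 6.
Hence |(8s - 5)/(s - 5) − (61/12)| < 35|s + 7|/(12·6) = (35/72)|s + 7|, which is < ε once |s + 7| < (72/35)ε.
Take δ = min(6, (72/35)ε). Then 0 < |s + 7| < δ forces both bounds, so |(8s - 5)/(s - 5) − (61/12)| < ε.

δ = min(6, (72/35)ε)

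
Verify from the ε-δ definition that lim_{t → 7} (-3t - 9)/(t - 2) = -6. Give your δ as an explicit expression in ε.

Fix ε > 0. We want δ > 0 with 0 < |t − 7| < δ ⇒ |(-3t - 9)/(t - 2) + 6| < ε.
Combining over a common denominator, (-3t - 9)/(t - 2) + 6 = [(-3t - 9)·5 − (-30)·(t - 2)] / [5·(t - 2)] = 15(t − 7) / (5(t - 2)).
So |(-3t - 9)/(t - 2) + 6| = 15|t − 7| / (5·|t − 2|).
Restrict δ ≤ 5/2. Then |t − 7| < 5/2 gives |t − 2| = |(t − 7) + 5| ≥ 5 − 5/2 = 5/2.
Hence |(-3t - 9)/(t - 2) + 6| < 15|t − 7|/(5·(5/2)) = (6/5)|t − 7|, which is < ε once |t − 7| < (5/6)ε.
Take δ = min(5/2, (5/6)ε). Then 0 < |t − 7| < δ forces both bounds, so |(-3t - 9)/(t - 2) + 6| < ε.

δ = min(5/2, (5/6)ε)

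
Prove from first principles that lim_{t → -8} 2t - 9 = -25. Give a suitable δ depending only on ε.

δ = ε/2

Suppose ε > 0. We need δ > 0 so that 0 < |t + 8| < δ implies |(2t - 9) + 25| < ε.
Since (2t - 9) + 25 = 2(t + 8), we have |(2t - 9) + 25| = 2|t + 8|.
So 2|t + 8| < ε exactly when |t + 8| < ε/2.
Choosing δ = ε/2 gives |(2t - 9) + 25| = 2|t + 8| < ε whenever |t + 8| < δ.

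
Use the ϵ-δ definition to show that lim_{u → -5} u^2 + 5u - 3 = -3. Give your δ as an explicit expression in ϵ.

δ = min(2, ϵ/7)

Fix ϵ > 0. We want δ > 0 such that 0 < |u + 5| < δ implies |(u^2 + 5u - 3) + 3| < ϵ.
(u^2 + 5u - 3) + 3 = u^2 + 5u = (u + 5)(u).
So |(u^2 + 5u - 3) + 3| = |u + 5|·|u|.
Assume first that |u + 5| < 2, so |u| < 7. Then |u| ≤ 7 = 7.
Hence |(u^2 + 5u - 3) + 3| ≤ 7|u + 5| < ϵ provided |u + 5| < ϵ/7.
Choosing δ = min(2, ϵ/7) ensures both conditions, hence |(u^2 + 5u - 3) + 3| < ϵ.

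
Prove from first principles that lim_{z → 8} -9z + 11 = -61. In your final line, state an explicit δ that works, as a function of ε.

δ = ε/9

Suppose ε > 0. We need δ > 0 so that 0 < |z − 8| < δ implies |(-9z + 11) + 61| < ε.
|(-9z + 11) + 61| = |-9z + 72| = 9|z − 8|.
Thus it suffices that |z − 8| < ε/9.
Take δ = ε/9. If 0 < |z − 8| < δ then |(-9z + 11) + 61| = 9|z − 8| < 9·(ε/9) = ε.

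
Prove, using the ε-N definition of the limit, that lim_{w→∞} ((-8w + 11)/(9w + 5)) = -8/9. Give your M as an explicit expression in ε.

Let ε > 0 be given. We seek M > 0 such that w > M implies |(-8w + 11)/(9w + 5) + 8/9| < ε.
(-8w + 11)/(9w + 5) + 8/9 = (9(-8w + 11) − (-8)(9w + 5)) / (9(9w + 5)) = 139/(9(9w + 5)).
For w > 0 we have 9w + 5 > 9w, so |(-8w + 11)/(9w + 5) + 8/9| = 139/(9(9w + 5)) < 139/(9·9w) = (139/81)/w.
Thus |(-8w + 11)/(9w + 5) + 8/9| < ε whenever w > (139/81)/ε.
Take M = (139/81)/ε. If w > M then |(-8w + 11)/(9w + 5) + 8/9| < (139/81)/w < ε.

M = (139/81)/ε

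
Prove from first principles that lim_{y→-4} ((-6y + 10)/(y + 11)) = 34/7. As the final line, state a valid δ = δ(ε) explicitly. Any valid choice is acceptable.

δ = min(7/2, (49/152)ε)

Suppose ε > 0. We want δ > 0 with 0 < |y + 4| < δ ⇒ |(-6y + 10)/(y + 11) − (34/7)| < ε.
Combining over a common denominator, (-6y + 10)/(y + 11) − (34/7) = [(-6y + 10)·7 − 34·(y + 11)] / [7·(y + 11)] = -76(y + 4) / (7(y + 11)).
So |(-6y + 10)/(y + 11) − (34/7)| = 76|y + 4| / (7·|y + 11|).
Restrict δ ≤ 7/2. Then |y + 4| < 7/2 gives |y + 11| = |(y + 4) + 7| ≥ 7 − 7/2 = 7/2.
Hence |(-6y + 10)/(y + 11) − (34/7)| < 76|y + 4|/(7·(7/2)) = (152/49)|y + 4|, which is < ε once |y + 4| < (49/152)ε.
Take δ = min(7/2, (49/152)ε). Then 0 < |y + 4| < δ forces both bounds, so |(-6y + 10)/(y + 11) − (34/7)| < ε.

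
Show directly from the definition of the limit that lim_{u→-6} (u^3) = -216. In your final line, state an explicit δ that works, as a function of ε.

Let ε > 0. We seek δ > 0 with 0 < |u + 6| < δ ⇒ |u^3 + 216| < ε.
Factor: u^3 + 216 = (u + 6)(u^2 - 6u + 36), so |u^3 + 216| = |u + 6|·|u^2 - 6u + 36|.
Impose δ ≤ 1 so that |u| < 7; then |u^2 - 6u + 36| ≤ 127.
Hence |u^3 + 216| ≤ 127|u + 6|, which is < ε once |u + 6| < ε/127.
Take δ = min(1, ε/127). If 0 < |u + 6| < δ then both bounds hold and |u^3 + 216| ≤ 127|u + 6| < 127·(ε/127) = ε.

δ = min(1, ε/127)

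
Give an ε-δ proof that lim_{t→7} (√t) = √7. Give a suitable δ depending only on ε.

Let ε > 0. We want δ > 0 such that 0 < |t − 7| < δ implies |√t − √7| < ε.
Multiplying by the conjugate, |√t − √7| = |t − 7|/(√t + √7).
Restrict δ ≤ 7 so that |t − 7| < 7 forces t > 0, and then √t + √7 > √7.
Hence |√t − √7| < |t − 7|/√7, which is < ε once |t − 7| < √7·ε.
Take δ = min(7, √7·ε). If 0 < |t − 7| < δ then t > 0 and |√t − √7| < |t − 7|/√7 < ε.

δ = min(7, √7·ε)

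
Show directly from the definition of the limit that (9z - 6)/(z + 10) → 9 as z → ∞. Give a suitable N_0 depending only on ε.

N_0 = 96/ε

Let ε > 0 be given. We seek N_0 > 0 such that z > N_0 implies |(9z - 6)/(z + 10) − 9| < ε.
(9z - 6)/(z + 10) − 9 = ((9z - 6) − 9(z + 10)) / ((z + 10)) = -96/((z + 10)).
For z > 0 we have z + 10 > z, so |(9z - 6)/(z + 10) − 9| = 96/((z + 10)) < 96/(z) = 96/z.
Thus |(9z - 6)/(z + 10) − 9| < ε whenever z > 96/ε.
Take N_0 = 96/ε. If z > N_0 then |(9z - 6)/(z + 10) − 9| < 96/z < ε.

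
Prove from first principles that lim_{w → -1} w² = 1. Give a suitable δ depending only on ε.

δ = min(1, ε/3)

Suppose ε > 0. We seek δ > 0 with 0 < |w + 1| < δ ⇒ |w² − 1| < ε.
Factor: w² − 1 = (w + 1)(w - 1), so |w² − 1| = |w + 1|·|w - 1|.
Restrict δ ≤ 1. Then |w + 1| < 1 gives |w| < 2, so by the triangle inequality |w - 1| ≤ 2 + 1 = 3.
Hence |w² − 1| ≤ 3|w + 1|, which is < ε once |w + 1| < ε/3.
Take δ = min(1, ε/3). If 0 < |w + 1| < δ then both bounds hold and |w² − 1| ≤ 3|w + 1| < 3·(ε/3) = ε.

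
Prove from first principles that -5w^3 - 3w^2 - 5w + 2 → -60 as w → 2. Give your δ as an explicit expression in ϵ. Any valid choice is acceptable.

Let ϵ > 0. We want δ > 0 such that 0 < |w − 2| < δ implies |(-5w^3 - 3w^2 - 5w + 2) + 60| < ϵ.
(-5w^3 - 3w^2 - 5w + 2) + 60 = -5w^3 - 3w^2 - 5w + 62 = (w − 2)(-5w^2 - 13w - 31).
So |(-5w^3 - 3w^2 - 5w + 2) + 60| = |w − 2|·|-5w^2 - 13w - 31|.
Assume first that |w − 2| < 1, so |w| < 3. Then |-5w^2 - 13w - 31| ≤ 5·3^2 + 13·3 + 31 = 115.
Hence |(-5w^3 - 3w^2 - 5w + 2) + 60| ≤ 115|w − 2| < ϵ provided |w − 2| < ϵ/115.
Take δ = min(1, ϵ/115). Then 0 < |w − 2| < δ gives both |w − 2| < 1 and |w − 2| < ϵ/115, so |(-5w^3 - 3w^2 - 5w + 2) + 60| < ϵ.

δ = min(1, ϵ/115)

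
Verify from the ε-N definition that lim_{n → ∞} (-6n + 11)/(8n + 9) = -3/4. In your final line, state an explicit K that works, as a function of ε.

K = (71/32)/ε

Fix ε > 0. For n ≥ 1, |(-6n + 11)/(8n + 9) + 3/4| = |142|/(8(8n + 9)) = 142/(8(8n + 9)).
Since 8n + 9 ≥ 8n for n ≥ 1, this is ≤ 142/(8·8n) = (71/32)/n.
So |(-6n + 11)/(8n + 9) + 3/4| < ε whenever n > (71/32)/ε.
Take K = (71/32)/ε. If n > K then |(-6n + 11)/(8n + 9) + 3/4| ≤ (71/32)/n < ε.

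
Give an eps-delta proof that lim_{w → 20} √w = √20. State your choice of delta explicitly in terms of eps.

Fix eps > 0. We want delta > 0 such that 0 < |w − 20| < delta implies |√w − √20| < eps.
Multiplying by the conjugate, |√w − √20| = |w − 20|/(√w + √20).
Restrict delta ≤ 20 so that |w − 20| < 20 forces w > 0, and then √w + √20 > √20.
Hence |√w − √20| < |w − 20|/√20, which is < eps once |w − 20| < √20·eps.
Take delta = min(20, √20·eps). If 0 < |w − 20| < delta then w > 0 and |√w − √20| < |w − 20|/√20 < eps.

delta = min(20, √20·eps)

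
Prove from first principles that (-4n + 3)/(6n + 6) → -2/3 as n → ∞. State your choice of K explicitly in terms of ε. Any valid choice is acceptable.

Let ε > 0. For n ≥ 1, |(-4n + 3)/(6n + 6) + 2/3| = |42|/(6(6n + 6)) = 42/(6(6n + 6)).
Since 6n + 6 ≥ 6n for n ≥ 1, this is ≤ 42/(6·6n) = (7/6)/n.
So |(-4n + 3)/(6n + 6) + 2/3| < ε whenever n > (7/6)/ε.
Take K = (7/6)/ε. If n > K then |(-4n + 3)/(6n + 6) + 2/3| ≤ (7/6)/n < ε.

K = (7/6)/ε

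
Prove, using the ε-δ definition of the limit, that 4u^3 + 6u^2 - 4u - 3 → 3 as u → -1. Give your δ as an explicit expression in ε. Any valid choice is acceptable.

δ = min(2, ε/48)

Fix ε > 0. We want δ > 0 such that 0 < |u + 1| < δ implies |(4u^3 + 6u^2 - 4u - 3) − 3| < ε.
(4u^3 + 6u^2 - 4u - 3) − 3 = 4u^3 + 6u^2 - 4u - 6 = (u + 1)(4u^2 + 2u - 6).
So |(4u^3 + 6u^2 - 4u - 3) − 3| = |u + 1|·|4u^2 + 2u - 6|.
Require δ ≤ 2. Then |u + 1| < 2 gives |u| < 3, and by the triangle inequality |4u^2 + 2u - 6| ≤ 4·3^2 + 2·3 + 6 = 48.
Hence |(4u^3 + 6u^2 - 4u - 3) − 3| ≤ 48|u + 1| < ε provided |u + 1| < ε/48.
Take δ = min(2, ε/48). Then 0 < |u + 1| < δ gives both |u + 1| < 2 and |u + 1| < ε/48, so |(4u^3 + 6u^2 - 4u - 3) − 3| < ε.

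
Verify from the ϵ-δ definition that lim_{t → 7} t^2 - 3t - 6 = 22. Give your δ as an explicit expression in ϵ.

δ = min(2, ϵ/13)

Suppose ϵ > 0. We want δ > 0 such that 0 < |t − 7| < δ implies |(t^2 - 3t - 6) − 22| < ϵ.
(t^2 - 3t - 6) − 22 = t^2 - 3t - 28 = (t − 7)(t + 4).
So |(t^2 - 3t - 6) − 22| = |t − 7|·|t + 4|.
Require δ ≤ 2. Then |t − 7| < 2 gives |t| < 9, and by the triangle inequality |t + 4| ≤ 9 + 4 = 13.
Hence |(t^2 - 3t - 6) − 22| ≤ 13|t − 7| < ϵ provided |t − 7| < ϵ/13.
Take δ = min(2, ϵ/13). Then 0 < |t − 7| < δ gives both |t − 7| < 2 and |t − 7| < ϵ/13, so |(t^2 - 3t - 6) − 22| < ϵ.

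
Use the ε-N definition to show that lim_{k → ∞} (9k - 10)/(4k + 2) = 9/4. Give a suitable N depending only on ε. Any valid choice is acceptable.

N = (29/8)/ε

Fix ε > 0. For k ≥ 1, |(9k - 10)/(4k + 2) − (9/4)| = |-58|/(4(4k + 2)) = 58/(4(4k + 2)).
Since 4k + 2 ≥ 4k for k ≥ 1, this is ≤ 58/(4·4k) = (29/8)/k.
So |(9k - 10)/(4k + 2) − (9/4)| < ε whenever k > (29/8)/ε.
Take N = (29/8)/ε. If k > N then |(9k - 10)/(4k + 2) − (9/4)| ≤ (29/8)/k < ε.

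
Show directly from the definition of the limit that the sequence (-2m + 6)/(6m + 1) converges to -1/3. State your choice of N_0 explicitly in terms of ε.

Suppose ε > 0. For m ≥ 1, |(-2m + 6)/(6m + 1) + 1/3| = |38|/(6(6m + 1)) = 38/(6(6m + 1)).
Since 6m + 1 ≥ 6m for m ≥ 1, this is ≤ 38/(6·6m) = (19/18)/m.
So |(-2m + 6)/(6m + 1) + 1/3| < ε whenever m > (19/18)/ε.
Take N_0 = (19/18)/ε. If m > N_0 then |(-2m + 6)/(6m + 1) + 1/3| ≤ (19/18)/m < ε.

N_0 = (19/18)/ε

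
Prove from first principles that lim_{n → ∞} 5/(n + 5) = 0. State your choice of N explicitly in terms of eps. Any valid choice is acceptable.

N = 5/eps

Let eps > 0 be given. For n ≥ 1, |5/(n + 5) − 0| = 5/(n + 5) ≤ 5/n.
We need 5/n < eps, i.e. n > 5/eps.
Take N = 5/eps. If n > N then |5/(n + 5)| ≤ 5/n < eps.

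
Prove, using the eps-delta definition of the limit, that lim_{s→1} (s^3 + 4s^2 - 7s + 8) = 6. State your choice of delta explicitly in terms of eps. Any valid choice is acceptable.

Suppose eps > 0. We want delta > 0 such that 0 < |s − 1| < delta implies |(s^3 + 4s^2 - 7s + 8) − 6| < eps.
(s^3 + 4s^2 - 7s + 8) − 6 = s^3 + 4s^2 - 7s + 2 = (s − 1)(s^2 + 5s - 2).
So |(s^3 + 4s^2 - 7s + 8) − 6| = |s − 1|·|s^2 + 5s - 2|.
Assume first that |s − 1| < 1, so |s| < 2. Then |s^2 + 5s - 2| ≤ 2^2 + 5·2 + 2 = 16.
Hence |(s^3 + 4s^2 - 7s + 8) − 6| ≤ 16|s − 1| < eps provided |s − 1| < eps/16.
Choosing delta = min(1, eps/16) ensures both conditions, hence |(s^3 + 4s^2 - 7s + 8) − 6| < eps.

delta = min(1, eps/16)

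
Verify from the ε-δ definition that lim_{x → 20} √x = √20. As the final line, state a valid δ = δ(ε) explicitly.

δ = min(20, √20·ε)

Let ε > 0. We want δ > 0 such that 0 < |x − 20| < δ implies |√x − √20| < ε.
Multiplying by the conjugate, |√x − √20| = |x − 20|/(√x + √20).
Restrict δ ≤ 20 so that |x − 20| < 20 forces x > 0, and then √x + √20 > √20.
Hence |√x − √20| < |x − 20|/√20, which is < ε once |x − 20| < √20·ε.
Take δ = min(20, √20·ε). If 0 < |x − 20| < δ then x > 0 and |√x − √20| < |x − 20|/√20 < ε.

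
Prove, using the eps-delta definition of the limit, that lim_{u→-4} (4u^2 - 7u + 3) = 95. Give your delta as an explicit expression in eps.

Suppose eps > 0. We want delta > 0 such that 0 < |u + 4| < delta implies |(4u^2 - 7u + 3) − 95| < eps.
(4u^2 - 7u + 3) − 95 = 4u^2 - 7u - 92 = (u + 4)(4u - 23).
So |(4u^2 - 7u + 3) − 95| = |u + 4|·|4u - 23|.
Assume first that |u + 4| < 1, so |u| < 5. Then |4u - 23| ≤ 4·5 + 23 = 43.
Hence |(4u^2 - 7u + 3) − 95| ≤ 43|u + 4| < eps provided |u + 4| < eps/43.
Choosing delta = min(1, eps/43) ensures both conditions, hence |(4u^2 - 7u + 3) − 95| < eps.

delta = min(1, eps/43)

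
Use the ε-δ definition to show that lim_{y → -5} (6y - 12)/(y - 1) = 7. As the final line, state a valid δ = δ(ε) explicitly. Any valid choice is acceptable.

δ = min(3, 3ε)

Fix ε > 0. We want δ > 0 with 0 < |y + 5| < δ ⇒ |(6y - 12)/(y - 1) − 7| < ε.
Combining over a common denominator, (6y - 12)/(y - 1) − 7 = [(6y - 12)·(-6) − (-42)·(y - 1)] / [(-6)·(y - 1)] = 6(y + 5) / ((-6)(y - 1)).
So |(6y - 12)/(y - 1) − 7| = 6|y + 5| / (6·|y − 1|).
Restrict δ ≤ 3. Then |y + 5| < 3 gives |y − 1| = |(y + 5) + (-6)| ≥ 6 − 3 = 3.
Hence |(6y - 12)/(y - 1) − 7| < 6|y + 5|/(6·3) = (1/3)|y + 5|, which is < ε once |y + 5| < 3ε.
Take δ = min(3, 3ε). Then 0 < |y + 5| < δ forces both bounds, so |(6y - 12)/(y - 1) − 7| < ε.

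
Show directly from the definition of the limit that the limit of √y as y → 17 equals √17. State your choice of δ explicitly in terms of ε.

Fix ε > 0. We want δ > 0 such that 0 < |y − 17| < δ implies |√y − √17| < ε.
Rationalise: √y − √17 = (y − 17)/(√y + √17), so |√y − √17| = |y − 17|/(√y + √17).
Restrict δ ≤ 17 so that |y − 17| < 17 forces y > 0, and then √y + √17 > √17.
Hence |√y − √17| < |y − 17|/√17, which is < ε once |y − 17| < √17·ε.
Take δ = min(17, √17·ε). If 0 < |y − 17| < δ then y > 0 and |√y − √17| < |y − 17|/√17 < ε.

δ = min(17, √17·ε)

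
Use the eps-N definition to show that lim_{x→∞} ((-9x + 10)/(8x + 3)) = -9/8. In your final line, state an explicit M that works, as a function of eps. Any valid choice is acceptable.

M = (107/64)/eps

Let eps > 0. We seek M > 0 such that x > M implies |(-9x + 10)/(8x + 3) + 9/8| < eps.
(-9x + 10)/(8x + 3) + 9/8 = (8(-9x + 10) − (-9)(8x + 3)) / (8(8x + 3)) = 107/(8(8x + 3)).
For x > 0 we have 8x + 3 > 8x, so |(-9x + 10)/(8x + 3) + 9/8| = 107/(8(8x + 3)) < 107/(8·8x) = (107/64)/x.
Thus |(-9x + 10)/(8x + 3) + 9/8| < eps whenever x > (107/64)/eps.
Take M = (107/64)/eps. If x > M then |(-9x + 10)/(8x + 3) + 9/8| < (107/64)/x < eps.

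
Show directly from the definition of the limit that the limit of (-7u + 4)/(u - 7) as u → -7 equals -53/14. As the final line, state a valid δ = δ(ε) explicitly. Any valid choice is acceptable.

Suppose ε > 0. We want δ > 0 with 0 < |u + 7| < δ ⇒ |(-7u + 4)/(u - 7) + 53/14| < ε.
Combining over a common denominator, (-7u + 4)/(u - 7) + 53/14 = [(-7u + 4)·(-14) − 53·(u - 7)] / [(-14)·(u - 7)] = 45(u + 7) / ((-14)(u - 7)).
So |(-7u + 4)/(u - 7) + 53/14| = 45|u + 7| / (14·|u − 7|).
Require δ ≤ 7, so |u − 7| ≥ |-14| − |u + 7| > 14 − 7 = 7.
Hence |(-7u + 4)/(u - 7) + 53/14| < 45|u + 7|/(14·7) = (45/98)|u + 7|, which is < ε once |u + 7| < (98/45)ε.
Take δ = min(7, (98/45)ε). Then 0 < |u + 7| < δ forces both bounds, so |(-7u + 4)/(u - 7) + 53/14| < ε.

δ = min(7, (98/45)ε)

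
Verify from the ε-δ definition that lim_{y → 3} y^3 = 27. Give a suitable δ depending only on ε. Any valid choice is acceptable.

δ = min(1, ε/37)

Let ε > 0 be given. We seek δ > 0 with 0 < |y − 3| < δ ⇒ |y^3 − 27| < ε.
Factor: y^3 − 27 = (y − 3)(y^2 + 3y + 9), so |y^3 − 27| = |y − 3|·|y^2 + 3y + 9|.
Restrict δ ≤ 1. Then |y − 3| < 1 gives |y| < 4, so by the triangle inequality |y^2 + 3y + 9| ≤ 4^2 + 3·4 + 9 = 37.
Hence |y^3 − 27| ≤ 37|y − 3|, which is < ε once |y − 3| < ε/37.
Take δ = min(1, ε/37). If 0 < |y − 3| < δ then both bounds hold and |y^3 − 27| ≤ 37|y − 3| < 37·(ε/37) = ε.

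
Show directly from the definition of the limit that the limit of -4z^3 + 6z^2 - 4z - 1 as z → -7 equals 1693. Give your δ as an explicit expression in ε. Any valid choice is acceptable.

δ = min(1, ε/770)

Suppose ε > 0. We want δ > 0 such that 0 < |z + 7| < δ implies |(-4z^3 + 6z^2 - 4z - 1) − 1693| < ε.
(-4z^3 + 6z^2 - 4z - 1) − 1693 = -4z^3 + 6z^2 - 4z - 1694 = (z + 7)(-4z^2 + 34z - 242).
So |(-4z^3 + 6z^2 - 4z - 1) − 1693| = |z + 7|·|-4z^2 + 34z - 242|.
Require δ ≤ 1. Then |z + 7| < 1 gives |z| < 8, and by the triangle inequality |-4z^2 + 34z - 242| ≤ 4·8^2 + 34·8 + 242 = 770.
Hence |(-4z^3 + 6z^2 - 4z - 1) − 1693| ≤ 770|z + 7| < ε provided |z + 7| < ε/770.
Choosing δ = min(1, ε/770) ensures both conditions, hence |(-4z^3 + 6z^2 - 4z - 1) − 1693| < ε.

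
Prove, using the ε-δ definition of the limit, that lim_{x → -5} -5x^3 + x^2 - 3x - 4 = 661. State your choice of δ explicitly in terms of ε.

Fix ε > 0. We want δ > 0 such that 0 < |x + 5| < δ implies |(-5x^3 + x^2 - 3x - 4) − 661| < ε.
(-5x^3 + x^2 - 3x - 4) − 661 = -5x^3 + x^2 - 3x - 665 = (x + 5)(-5x^2 + 26x - 133).
So |(-5x^3 + x^2 - 3x - 4) − 661| = |x + 5|·|-5x^2 + 26x - 133|.
Assume first that |x + 5| < 2, so |x| < 7. Then |-5x^2 + 26x - 133| ≤ 5·7^2 + 26·7 + 133 = 560.
Hence |(-5x^3 + x^2 - 3x - 4) − 661| ≤ 560|x + 5| < ε provided |x + 5| < ε/560.
Choosing δ = min(2, ε/560) ensures both conditions, hence |(-5x^3 + x^2 - 3x - 4) − 661| < ε.

δ = min(2, ε/560)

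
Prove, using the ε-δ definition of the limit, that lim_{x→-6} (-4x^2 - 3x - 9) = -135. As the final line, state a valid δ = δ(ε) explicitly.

δ = min(1, ε/49)

Fix ε > 0. We want δ > 0 such that 0 < |x + 6| < δ implies |(-4x^2 - 3x - 9) + 135| < ε.
(-4x^2 - 3x - 9) + 135 = -4x^2 - 3x + 126 = (x + 6)(-4x + 21).
So |(-4x^2 - 3x - 9) + 135| = |x + 6|·|-4x + 21|.
Require δ ≤ 1. Then |x + 6| < 1 gives |x| < 7, and by the triangle inequality |-4x + 21| ≤ 4·7 + 21 = 49.
Hence |(-4x^2 - 3x - 9) + 135| ≤ 49|x + 6| < ε provided |x + 6| < ε/49.
Take δ = min(1, ε/49). Then 0 < |x + 6| < δ gives both |x + 6| < 1 and |x + 6| < ε/49, so |(-4x^2 - 3x - 9) + 135| < ε.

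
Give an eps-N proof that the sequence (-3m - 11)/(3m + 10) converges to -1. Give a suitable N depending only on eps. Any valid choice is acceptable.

N = (1/3)/eps

Let eps > 0. For m ≥ 1, |(-3m - 11)/(3m + 10) + 1| = |-3|/(3(3m + 10)) = 3/(3(3m + 10)).
Since 3m + 10 ≥ 3m for m ≥ 1, this is ≤ 3/(3·3m) = (1/3)/m.
So |(-3m - 11)/(3m + 10) + 1| < eps whenever m > (1/3)/eps.
Take N = (1/3)/eps. If m > N then |(-3m - 11)/(3m + 10) + 1| ≤ (1/3)/m < eps.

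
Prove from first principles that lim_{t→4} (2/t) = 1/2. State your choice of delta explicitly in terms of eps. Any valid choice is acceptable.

Let eps > 0 be given. We seek delta > 0 such that 0 < |t − 4| < delta implies |2/t − (1/2)| < eps.
|2/t − (1/2)| = 2·|4 − t|/(4·|t|) = 2|t − 4|/(4|t|).
Require delta ≤ 2 so that |t| > 4 − 2 = 2, hence 4|t| > 8.
Then |2/t − (1/2)| < 2|t − 4|/8, which is < eps when |t − 4| < 4eps.
Take delta = min(2, 4eps). Then 0 < |t − 4| < delta gives both |t − 4| < 2 and |t − 4| < 4eps, so |2/t − (1/2)| < eps.

delta = min(2, 4eps)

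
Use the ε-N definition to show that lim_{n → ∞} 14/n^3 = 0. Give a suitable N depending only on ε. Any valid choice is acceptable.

Let ε > 0. For n ≥ 1, |14/n^3 − 0| = 14/n^3.
14/n^3 < ε ⇔ n^3 > 14/ε ⇔ n > (14/ε)^{1/3}.
Take N = (14/ε)^{1/3}. Then n > N implies 14/n^3 < ε.

N = (14/ε)^{1/3}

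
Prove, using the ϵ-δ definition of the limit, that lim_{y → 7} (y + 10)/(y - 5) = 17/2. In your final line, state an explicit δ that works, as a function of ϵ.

δ = min(1, (2/15)ϵ)

Suppose ϵ > 0. We want δ > 0 with 0 < |y − 7| < δ ⇒ |(y + 10)/(y - 5) − (17/2)| < ϵ.
Combining over a common denominator, (y + 10)/(y - 5) − (17/2) = [(y + 10)·2 − 17·(y - 5)] / [2·(y - 5)] = -15(y − 7) / (2(y - 5)).
So |(y + 10)/(y - 5) − (17/2)| = 15|y − 7| / (2·|y − 5|).
Restrict δ ≤ 1. Then |y − 7| < 1 gives |y − 5| = |(y − 7) + 2| ≥ 2 − 1 = 1.
Hence |(y + 10)/(y - 5) − (17/2)| < 15|y − 7|/(2·1) = (15/2)|y − 7|, which is < ϵ once |y − 7| < (2/15)ϵ.
Take δ = min(1, (2/15)ϵ). Then 0 < |y − 7| < δ forces both bounds, so |(y + 10)/(y - 5) − (17/2)| < ϵ.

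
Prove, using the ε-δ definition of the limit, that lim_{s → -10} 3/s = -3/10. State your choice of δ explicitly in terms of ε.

δ = min(5, (50/3)ε)

Fix ε > 0. We seek δ > 0 such that 0 < |s + 10| < δ implies |3/s + 3/10| < ε.
|3/s + 3/10| = 3·|-10 − s|/(10·|s|) = 3|s + 10|/(10|s|).
Require δ ≤ 5 so that |s| > 10 − 5 = 5, hence 10|s| > 50.
Then |3/s + 3/10| < 3|s + 10|/50, which is < ε when |s + 10| < (50/3)ε.
Take δ = min(5, (50/3)ε). Then 0 < |s + 10| < δ gives both |s + 10| < 5 and |s + 10| < (50/3)ε, so |3/s + 3/10| < ε.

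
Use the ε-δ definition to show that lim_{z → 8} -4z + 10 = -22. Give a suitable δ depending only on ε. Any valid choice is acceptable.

δ = ε/4

Suppose ε > 0. We need δ > 0 so that 0 < |z − 8| < δ implies |(-4z + 10) + 22| < ε.
|(-4z + 10) + 22| = |-4z + 32| = 4|z − 8|.
So 4|z − 8| < ε exactly when |z − 8| < ε/4.
Choosing δ = ε/4 gives |(-4z + 10) + 22| = 4|z − 8| < ε whenever |z − 8| < δ.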